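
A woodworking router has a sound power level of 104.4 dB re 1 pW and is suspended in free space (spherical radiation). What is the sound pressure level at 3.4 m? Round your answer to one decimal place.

82.8 dB

Free-field spherical radiation: L_p = L_w − 10·log₁₀(4π·r²), r = 3.4 m.
4π·r² = 145.3 m², 10·log₁₀ of that is 21.622 dB.
L_p = 104.4 − 21.622 = 82.78 dB.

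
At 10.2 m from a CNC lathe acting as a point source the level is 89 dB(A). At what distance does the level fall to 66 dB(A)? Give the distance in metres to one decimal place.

Point-source spreading drops the level by 20·log₁₀(r₂/r₁); inverting, r₂/r₁ = 10^(ΔL/20).
r₂ = 10.2·10^((89−66)/20) = 10.2·10^(23.0/20) = 144.08 m.

144.1 m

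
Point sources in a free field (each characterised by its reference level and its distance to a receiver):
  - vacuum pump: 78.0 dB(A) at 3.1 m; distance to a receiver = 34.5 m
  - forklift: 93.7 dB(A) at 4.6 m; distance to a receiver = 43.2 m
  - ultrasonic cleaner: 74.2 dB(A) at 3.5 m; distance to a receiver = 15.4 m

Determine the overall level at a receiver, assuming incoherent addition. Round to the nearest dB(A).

Apply inverse-square spreading to bring every level to the receiver, then sum 10^(L/10).
vacuum pump: 78.0 − 20·log₁₀(34.5/3.1) = 78.0 − 20.93 = 57.07 dB(A).
forklift: 93.7 − 20·log₁₀(43.2/4.6) = 93.7 − 19.45 = 74.25 dB(A).
ultrasonic cleaner: 74.2 − 20·log₁₀(15.4/3.5) = 74.2 − 12.87 = 61.33 dB(A).
Σ 10^(L/10) = 2.845e+07 → L_total = 10·log₁₀(2.845e+07) = 74.54 dB(A).

75 dB(A)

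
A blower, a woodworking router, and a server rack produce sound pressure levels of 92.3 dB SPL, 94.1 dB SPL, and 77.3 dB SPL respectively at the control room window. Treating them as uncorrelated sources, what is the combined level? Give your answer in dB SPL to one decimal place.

96.4 dB SPL

For uncorrelated sources the intensities add, so convert each level to linear form, sum, and take 10·log₁₀ of the total.
Σ 10^(L/10) = 10^(92.3/10) + 10^(94.1/10) + 10^(77.3/10) = 4.322e+09.
L_total = 10·log₁₀(4.322e+09) = 96.36 dB SPL.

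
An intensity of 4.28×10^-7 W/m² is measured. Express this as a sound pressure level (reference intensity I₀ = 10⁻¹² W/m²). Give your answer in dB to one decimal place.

56.3 dB

Dividing by I₀ shifts the exponent by 12: I/I₀ = 4.28×10^5.
L = 10·(0.6314 + 5) = 56.31 dB.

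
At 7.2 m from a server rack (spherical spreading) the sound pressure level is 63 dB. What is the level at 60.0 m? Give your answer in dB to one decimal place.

44.6 dB

For a point source, L₂ = L₁ − 20·log₁₀(r₂/r₁).
L₂ = 63 − 20·log₁₀(60.0/7.2) = 63 − 18.416 = 44.58 dB.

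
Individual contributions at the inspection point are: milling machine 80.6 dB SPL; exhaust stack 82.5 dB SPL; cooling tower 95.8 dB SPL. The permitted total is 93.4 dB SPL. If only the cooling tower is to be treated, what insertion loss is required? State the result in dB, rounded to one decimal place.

3.0 dB

Fixed contribution from the other sources: Σ 10^(L/10) = 10^(80.6/10) + 10^(82.5/10) = 2.926e+08 (84.66 dB SPL).
The limit corresponds to 10^(93.4/10) = 2.188e+09; subtracting the fixed part leaves 1.895e+09 for the cooling tower, i.e. 92.78 dB SPL.
So the cooling tower must be reduced from 95.8 to 92.78 dB SPL: IL = 3.02 dB.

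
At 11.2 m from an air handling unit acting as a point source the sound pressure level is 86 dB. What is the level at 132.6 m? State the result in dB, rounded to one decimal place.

64.5 dB

Point-source attenuation: ΔL = 20·log₁₀(r₂/r₁) = 20·log₁₀(132.6/11.2) = 21.467 dB.
L₂ = 86 − 20·log₁₀(132.6/11.2) = 86 − 21.467 = 64.53 dB.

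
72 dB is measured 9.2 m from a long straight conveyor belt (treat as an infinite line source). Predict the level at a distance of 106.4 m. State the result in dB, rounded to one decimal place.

61.4 dB

For a line source, L₂ = L₁ − 10·log₁₀(r₂/r₁).
L₂ = 72 − 10·log₁₀(106.4/9.2) = 72 − 10.632 = 61.37 dB.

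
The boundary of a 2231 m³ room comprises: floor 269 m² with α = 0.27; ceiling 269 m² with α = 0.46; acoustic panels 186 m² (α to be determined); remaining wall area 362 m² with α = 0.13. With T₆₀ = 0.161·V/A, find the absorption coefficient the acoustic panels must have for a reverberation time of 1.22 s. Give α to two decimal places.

0.27

A = 0.161·V/T₆₀ = 0.161·2231/1.22 = 294.42 m² sabins.
Absorption from the other surfaces = 269·0.27 + 269·0.46 + 362·0.13 = 243.43 m², so the acoustic panels must supply 50.99 m² over 186 m².
α = 50.99/186 = 0.274.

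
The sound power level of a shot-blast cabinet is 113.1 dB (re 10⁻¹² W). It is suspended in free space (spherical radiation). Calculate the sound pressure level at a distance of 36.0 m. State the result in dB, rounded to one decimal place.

71.0 dB

L_p = L_w − 10·log₁₀(4π·r²) with r = 36.0 m.
4π·r² = 1.629e+04 m², 10·log₁₀ of that is 42.118 dB.
L_p = 113.1 − 42.118 = 70.98 dB.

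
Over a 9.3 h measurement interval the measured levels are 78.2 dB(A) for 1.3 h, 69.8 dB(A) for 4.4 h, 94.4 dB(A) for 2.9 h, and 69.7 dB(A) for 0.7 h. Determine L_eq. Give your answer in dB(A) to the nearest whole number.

L_eq = 10·log₁₀[(1/T)·Σ tᵢ·10^(Lᵢ/10)] with T = 9.3 h.
Σ tᵢ·10^(Lᵢ/10) = 1.3·10^(78.2/10) + 4.4·10^(69.8/10) + 2.9·10^(94.4/10) + 0.7·10^(69.7/10) = 8.122e+09.
L_eq = 10·log₁₀(8.122e+09/9.3) = 89.41 dB(A).

89 dB(A)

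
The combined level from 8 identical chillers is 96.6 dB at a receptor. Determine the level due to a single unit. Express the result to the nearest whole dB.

88 dB

For N identical incoherent sources L_total = L₁ + 10·log₁₀ N, so L₁ = 96.6 − 10·log₁₀(8) = 96.6 − 9.031.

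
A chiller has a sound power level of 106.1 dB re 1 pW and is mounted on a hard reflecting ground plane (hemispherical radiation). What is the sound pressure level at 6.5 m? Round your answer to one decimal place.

Free-field hemispherical radiation: L_p = L_w − 10·log₁₀(2π·r²), r = 6.5 m.
2π·r² = 265.5 m², 10·log₁₀ of that is 24.240 dB.
L_p = 106.1 − 24.240 = 81.86 dB.

81.9 dB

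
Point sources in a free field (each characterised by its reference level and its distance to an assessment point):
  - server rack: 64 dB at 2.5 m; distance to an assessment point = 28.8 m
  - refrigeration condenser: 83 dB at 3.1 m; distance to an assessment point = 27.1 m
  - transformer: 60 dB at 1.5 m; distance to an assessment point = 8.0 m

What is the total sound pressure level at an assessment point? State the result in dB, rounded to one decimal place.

64.3 dB

First find each source's level at the receiver (point-source: −20·log₁₀(r/r_ref)), then combine on an intensity basis.
server rack: 64 − 20·log₁₀(28.8/2.5) = 64 − 21.23 = 42.77 dB.
refrigeration condenser: 83 − 20·log₁₀(27.1/3.1) = 83 − 18.83 = 64.17 dB.
transformer: 60 − 20·log₁₀(8.0/1.5) = 60 − 14.54 = 45.46 dB.
Σ 10^(L/10) = 2.665e+06 → L_total = 10·log₁₀(2.665e+06) = 64.26 dB.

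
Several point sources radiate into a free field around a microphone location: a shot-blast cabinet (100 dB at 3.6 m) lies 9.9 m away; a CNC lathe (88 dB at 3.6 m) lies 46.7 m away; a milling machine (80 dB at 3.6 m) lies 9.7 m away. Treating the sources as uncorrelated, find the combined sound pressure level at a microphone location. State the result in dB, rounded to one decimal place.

91.3 dB

Propagate each source to the receiver with L = L_ref − 20·log₁₀(r/r_ref), then add intensities.
shot-blast cabinet: 100 − 20·log₁₀(9.9/3.6) = 100 − 8.79 = 91.21 dB.
CNC lathe: 88 − 20·log₁₀(46.7/3.6) = 88 − 22.26 = 65.74 dB.
milling machine: 80 − 20·log₁₀(9.7/3.6) = 80 − 8.61 = 71.39 dB.
Σ 10^(L/10) = 1.340e+09 → L_total = 10·log₁₀(1.340e+09) = 91.27 dB.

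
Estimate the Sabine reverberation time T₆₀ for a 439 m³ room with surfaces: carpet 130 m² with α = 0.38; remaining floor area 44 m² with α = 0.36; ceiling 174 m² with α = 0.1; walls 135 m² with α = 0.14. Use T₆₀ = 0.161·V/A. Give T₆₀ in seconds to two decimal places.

0.70 s

Summing Sᵢαᵢ: 130·0.38 + 44·0.36 + 174·0.1 + 135·0.14 = 101.54 m².
T₆₀ = 0.161·V/A = 0.161·439/101.54 = 0.696 s.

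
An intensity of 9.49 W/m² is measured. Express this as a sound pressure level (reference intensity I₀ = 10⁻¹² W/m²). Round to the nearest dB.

I/I₀ = 9.49/10⁻¹² = 9.49×10^12, and L = 10·log₁₀(I/I₀).
L = 10·(0.9773 + 12) = 129.77 dB.

130 dB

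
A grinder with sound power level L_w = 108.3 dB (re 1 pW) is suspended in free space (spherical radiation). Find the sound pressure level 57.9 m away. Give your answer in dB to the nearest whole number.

62 dB

L_p = L_w − 10·log₁₀(4π·r²) with r = 57.9 m.
4π·r² = 4.213e+04 m², 10·log₁₀ of that is 46.246 dB.
L_p = 108.3 − 46.246 = 62.05 dB.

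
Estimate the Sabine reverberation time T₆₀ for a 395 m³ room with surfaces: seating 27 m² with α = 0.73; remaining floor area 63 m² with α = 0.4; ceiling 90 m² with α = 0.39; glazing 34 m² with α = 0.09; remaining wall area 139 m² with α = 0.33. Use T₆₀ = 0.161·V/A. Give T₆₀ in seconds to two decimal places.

0.49 s

Total absorption A = 27·0.73 + 63·0.4 + 90·0.39 + 34·0.09 + 139·0.33 = 128.94 m² sabins.
T₆₀ = 0.161 × 395 / 128.94 = 0.493 s.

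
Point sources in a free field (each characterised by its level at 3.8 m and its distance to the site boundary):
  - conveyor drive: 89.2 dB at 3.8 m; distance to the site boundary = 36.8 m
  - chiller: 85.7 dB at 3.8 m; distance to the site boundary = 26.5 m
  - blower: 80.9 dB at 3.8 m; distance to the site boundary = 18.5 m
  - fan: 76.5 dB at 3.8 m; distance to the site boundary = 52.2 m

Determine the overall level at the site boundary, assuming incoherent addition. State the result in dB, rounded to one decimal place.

73.4 dB

Propagate each source to the receiver with L = L_ref − 20·log₁₀(r/r_ref), then add intensities.
conveyor drive: 89.2 − 20·log₁₀(36.8/3.8) = 89.2 − 19.72 = 69.48 dB.
chiller: 85.7 − 20·log₁₀(26.5/3.8) = 85.7 − 16.87 = 68.83 dB.
blower: 80.9 − 20·log₁₀(18.5/3.8) = 80.9 − 13.75 = 67.15 dB.
fan: 76.5 − 20·log₁₀(52.2/3.8) = 76.5 − 22.76 = 53.74 dB.
Σ 10^(L/10) = 2.194e+07 → L_total = 10·log₁₀(2.194e+07) = 73.41 dB.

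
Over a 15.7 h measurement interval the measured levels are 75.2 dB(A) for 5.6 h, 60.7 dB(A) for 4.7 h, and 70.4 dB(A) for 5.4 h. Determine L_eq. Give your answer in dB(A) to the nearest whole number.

72 dB(A)

L_eq = 10·log₁₀[(1/T)·Σ tᵢ·10^(Lᵢ/10)] with T = 15.7 h.
Σ tᵢ·10^(Lᵢ/10) = 5.6·10^(75.2/10) + 4.7·10^(60.7/10) + 5.4·10^(70.4/10) = 2.502e+08.
L_eq = 10·log₁₀(2.502e+08/15.7) = 72.02 dB(A).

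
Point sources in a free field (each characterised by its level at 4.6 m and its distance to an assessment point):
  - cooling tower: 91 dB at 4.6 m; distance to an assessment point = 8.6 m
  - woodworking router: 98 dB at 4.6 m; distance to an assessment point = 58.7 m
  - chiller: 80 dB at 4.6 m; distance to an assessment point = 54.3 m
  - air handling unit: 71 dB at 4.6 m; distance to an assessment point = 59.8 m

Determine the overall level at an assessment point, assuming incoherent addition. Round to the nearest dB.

First find each source's level at the receiver (point-source: −20·log₁₀(r/r_ref)), then combine on an intensity basis.
cooling tower: 91 − 20·log₁₀(8.6/4.6) = 91 − 5.43 = 85.57 dB.
woodworking router: 98 − 20·log₁₀(58.7/4.6) = 98 − 22.12 = 75.88 dB.
chiller: 80 − 20·log₁₀(54.3/4.6) = 80 − 21.44 = 58.56 dB.
air handling unit: 71 − 20·log₁₀(59.8/4.6) = 71 − 22.28 = 48.72 dB.
Σ 10^(L/10) = 3.997e+08 → L_total = 10·log₁₀(3.997e+08) = 86.02 dB.

86 dB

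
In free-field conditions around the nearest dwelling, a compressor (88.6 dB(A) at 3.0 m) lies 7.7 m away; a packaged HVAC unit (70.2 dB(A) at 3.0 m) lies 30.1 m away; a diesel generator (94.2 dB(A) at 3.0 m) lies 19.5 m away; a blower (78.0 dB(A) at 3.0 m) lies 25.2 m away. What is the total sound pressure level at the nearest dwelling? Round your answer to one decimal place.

82.4 dB(A)

Apply inverse-square spreading to bring every level to the receiver, then sum 10^(L/10).
compressor: 88.6 − 20·log₁₀(7.7/3.0) = 88.6 − 8.19 = 80.41 dB(A).
packaged HVAC unit: 70.2 − 20·log₁₀(30.1/3.0) = 70.2 − 20.03 = 50.17 dB(A).
diesel generator: 94.2 − 20·log₁₀(19.5/3.0) = 94.2 − 16.26 = 77.94 dB(A).
blower: 78.0 − 20·log₁₀(25.2/3.0) = 78.0 − 18.49 = 59.51 dB(A).
Σ 10^(L/10) = 1.732e+08 → L_total = 10·log₁₀(1.732e+08) = 82.39 dB(A).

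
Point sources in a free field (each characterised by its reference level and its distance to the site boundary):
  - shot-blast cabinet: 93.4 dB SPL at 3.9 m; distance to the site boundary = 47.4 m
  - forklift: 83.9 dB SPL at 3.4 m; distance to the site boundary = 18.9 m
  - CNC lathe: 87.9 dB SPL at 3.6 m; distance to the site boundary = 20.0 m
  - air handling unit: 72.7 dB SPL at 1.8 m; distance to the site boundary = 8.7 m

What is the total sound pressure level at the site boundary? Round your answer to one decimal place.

First find each source's level at the receiver (point-source: −20·log₁₀(r/r_ref)), then combine on an intensity basis.
shot-blast cabinet: 93.4 − 20·log₁₀(47.4/3.9) = 93.4 − 21.69 = 71.71 dB SPL.
forklift: 83.9 − 20·log₁₀(18.9/3.4) = 83.9 − 14.90 = 69.00 dB SPL.
CNC lathe: 87.9 − 20·log₁₀(20.0/3.6) = 87.9 − 14.89 = 73.01 dB SPL.
air handling unit: 72.7 − 20·log₁₀(8.7/1.8) = 72.7 − 13.68 = 59.02 dB SPL.
Σ 10^(L/10) = 4.353e+07 → L_total = 10·log₁₀(4.353e+07) = 76.39 dB SPL.

76.4 dB SPL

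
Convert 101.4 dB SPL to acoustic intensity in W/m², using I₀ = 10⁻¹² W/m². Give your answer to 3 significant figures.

I = I₀·10^(L/10) = 10⁻¹² × 10^(101.4/10) = 10^(-1.860).

0.0138 W/m²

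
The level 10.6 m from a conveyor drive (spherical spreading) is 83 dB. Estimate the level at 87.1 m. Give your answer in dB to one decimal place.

Point-source attenuation: ΔL = 20·log₁₀(r₂/r₁) = 20·log₁₀(87.1/10.6) = 18.294 dB.
L₂ = 83 − 20·log₁₀(87.1/10.6) = 83 − 18.294 = 64.71 dB.

64.7 dB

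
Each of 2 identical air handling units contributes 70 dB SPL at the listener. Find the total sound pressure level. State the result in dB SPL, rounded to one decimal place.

L_total = L₁ + 10·log₁₀ N for N identical incoherent sources.
L_total = 70 + 10·log₁₀(2) = 70 + 3.010 = 73.01 dB SPL.

73.0 dB SPL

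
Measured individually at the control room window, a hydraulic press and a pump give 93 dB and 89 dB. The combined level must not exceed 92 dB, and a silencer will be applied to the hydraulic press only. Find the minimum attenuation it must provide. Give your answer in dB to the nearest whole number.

Everything except the hydraulic press sums to 10^(89/10) = 7.943e+08 in linear terms, 89.00 dB.
To meet 92 dB overall, the treated hydraulic press may contribute at most 10^(92/10) − 7.943e+08 = 7.906e+08, i.e. 88.98 dB.
So the hydraulic press must be reduced from 93 to 88.98 dB: IL = 4.02 dB.

4 dB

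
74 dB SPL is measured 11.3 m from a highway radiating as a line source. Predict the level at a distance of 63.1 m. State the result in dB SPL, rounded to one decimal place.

Line-source attenuation: ΔL = 10·log₁₀(r₂/r₁) = 10·log₁₀(63.1/11.3) = 7.470 dB.
L₂ = 74 − 10·log₁₀(63.1/11.3) = 74 − 7.470 = 66.53 dB SPL.

66.5 dB SPL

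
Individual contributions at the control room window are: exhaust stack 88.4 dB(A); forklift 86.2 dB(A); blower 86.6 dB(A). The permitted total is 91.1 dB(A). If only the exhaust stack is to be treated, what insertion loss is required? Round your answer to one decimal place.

2.2 dB

The untreated sources together contribute 10^(86.2/10) + 10^(86.6/10) = 8.740e+08, i.e. 89.41 dB(A).
To meet 91.1 dB(A) overall, the treated exhaust stack may contribute at most 10^(91.1/10) − 8.740e+08 = 4.143e+08, i.e. 86.17 dB(A).
So the exhaust stack must be reduced from 88.4 to 86.17 dB(A): IL = 2.23 dB.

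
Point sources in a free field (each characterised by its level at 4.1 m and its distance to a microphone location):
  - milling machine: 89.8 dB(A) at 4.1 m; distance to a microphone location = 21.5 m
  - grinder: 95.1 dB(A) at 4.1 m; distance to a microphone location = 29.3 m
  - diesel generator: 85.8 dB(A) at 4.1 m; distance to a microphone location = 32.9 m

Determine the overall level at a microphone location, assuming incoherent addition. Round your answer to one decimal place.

First find each source's level at the receiver (point-source: −20·log₁₀(r/r_ref)), then combine on an intensity basis.
milling machine: 89.8 − 20·log₁₀(21.5/4.1) = 89.8 − 14.39 = 75.41 dB(A).
grinder: 95.1 − 20·log₁₀(29.3/4.1) = 95.1 − 17.08 = 78.02 dB(A).
diesel generator: 85.8 − 20·log₁₀(32.9/4.1) = 85.8 − 18.09 = 67.71 dB(A).
Σ 10^(L/10) = 1.040e+08 → L_total = 10·log₁₀(1.040e+08) = 80.17 dB(A).

80.2 dB(A)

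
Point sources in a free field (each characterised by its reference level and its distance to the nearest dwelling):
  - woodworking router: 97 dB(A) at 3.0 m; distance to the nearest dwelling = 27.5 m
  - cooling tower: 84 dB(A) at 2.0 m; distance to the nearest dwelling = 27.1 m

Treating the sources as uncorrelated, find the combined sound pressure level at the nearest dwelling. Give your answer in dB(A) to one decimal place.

77.9 dB(A)

First find each source's level at the receiver (point-source: −20·log₁₀(r/r_ref)), then combine on an intensity basis.
woodworking router: 97 − 20·log₁₀(27.5/3.0) = 97 − 19.24 = 77.76 dB(A).
cooling tower: 84 − 20·log₁₀(27.1/2.0) = 84 − 22.64 = 61.36 dB(A).
Σ 10^(L/10) = 6.101e+07 → L_total = 10·log₁₀(6.101e+07) = 77.85 dB(A).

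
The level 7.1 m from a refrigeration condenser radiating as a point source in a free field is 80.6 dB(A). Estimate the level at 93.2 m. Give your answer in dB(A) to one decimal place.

Spherical spreading from a point source gives a 20·log₁₀(r₂/r₁) drop.
L₂ = 80.6 − 20·log₁₀(93.2/7.1) = 80.6 − 22.363 = 58.24 dB(A).

58.2 dB(A)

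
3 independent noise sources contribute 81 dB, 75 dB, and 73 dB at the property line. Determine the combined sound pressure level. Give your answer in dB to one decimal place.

For uncorrelated sources the intensities add, so convert each level to linear form, sum, and take 10·log₁₀ of the total.
Σ 10^(L/10) = 10^(81/10) + 10^(75/10) + 10^(73/10) = 1.775e+08.
L_total = 10·log₁₀(1.775e+08) = 82.49 dB.

82.5 dB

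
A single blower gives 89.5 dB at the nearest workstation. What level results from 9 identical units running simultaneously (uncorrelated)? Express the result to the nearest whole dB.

L_total = L₁ + 10·log₁₀ N for N identical incoherent sources.
L_total = 89.5 + 10·log₁₀(9) = 89.5 + 9.542 = 99.04 dB.

99 dB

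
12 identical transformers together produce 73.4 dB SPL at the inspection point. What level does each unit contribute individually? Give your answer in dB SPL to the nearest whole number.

63 dB SPL

For N identical incoherent sources L_total = L₁ + 10·log₁₀ N, so L₁ = 73.4 − 10·log₁₀(12) = 73.4 − 10.792.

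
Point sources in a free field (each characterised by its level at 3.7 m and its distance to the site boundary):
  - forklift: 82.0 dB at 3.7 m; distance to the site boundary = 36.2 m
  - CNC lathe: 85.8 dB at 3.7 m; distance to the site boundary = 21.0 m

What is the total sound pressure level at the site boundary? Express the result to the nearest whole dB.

71 dB

Apply inverse-square spreading to bring every level to the receiver, then sum 10^(L/10).
forklift: 82.0 − 20·log₁₀(36.2/3.7) = 82.0 − 19.81 = 62.19 dB.
CNC lathe: 85.8 − 20·log₁₀(21.0/3.7) = 85.8 − 15.08 = 70.72 dB.
Σ 10^(L/10) = 1.346e+07 → L_total = 10·log₁₀(1.346e+07) = 71.29 dB.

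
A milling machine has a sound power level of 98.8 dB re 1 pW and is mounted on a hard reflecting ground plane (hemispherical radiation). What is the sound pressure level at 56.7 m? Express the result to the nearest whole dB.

The power spreads over a hemisphere of area 2π·r², so L_p = L_w − 10·log₁₀(2π·r²).
2π·r² = 2.02e+04 m², 10·log₁₀ of that is 43.053 dB.
L_p = 98.8 − 43.053 = 55.75 dB.

56 dB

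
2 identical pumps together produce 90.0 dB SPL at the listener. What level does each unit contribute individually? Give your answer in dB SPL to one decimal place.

Dividing the total intensity by 2 lowers the level by 10·log₁₀ 2 = 3.010 dB: L₁ = 90.0 − 3.010.

87.0 dB SPL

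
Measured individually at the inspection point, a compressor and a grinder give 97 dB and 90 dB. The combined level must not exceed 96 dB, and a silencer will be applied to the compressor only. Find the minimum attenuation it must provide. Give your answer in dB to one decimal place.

2.3 dB

Fixed contribution from the other source: Σ 10^(L/10) = 10^(90/10) = 1.000e+09 (90.00 dB).
The limit corresponds to 10^(96/10) = 3.981e+09; subtracting the fixed part leaves 2.981e+09 for the compressor, i.e. 94.74 dB.
Required insertion loss = 97 − 94.74 = 2.26 dB.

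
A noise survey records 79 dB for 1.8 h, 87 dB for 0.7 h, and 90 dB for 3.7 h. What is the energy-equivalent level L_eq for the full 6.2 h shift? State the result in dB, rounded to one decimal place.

88.3 dB

L_eq = 10·log₁₀[(1/T)·Σ tᵢ·10^(Lᵢ/10)] with T = 6.2 h.
Σ tᵢ·10^(Lᵢ/10) = 1.8·10^(79/10) + 0.7·10^(87/10) + 3.7·10^(90/10) = 4.194e+09.
L_eq = 10·log₁₀(4.194e+09/6.2) = 88.30 dB.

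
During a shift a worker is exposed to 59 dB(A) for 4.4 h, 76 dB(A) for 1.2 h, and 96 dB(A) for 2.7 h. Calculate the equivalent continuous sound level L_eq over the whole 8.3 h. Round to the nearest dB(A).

91 dB(A)

The energy average is taken in the linear domain: L_eq = 10·log₁₀[(Σ tᵢ·10^(Lᵢ/10))/T], T = 8.3 h.
Σ tᵢ·10^(Lᵢ/10) = 4.4·10^(59/10) + 1.2·10^(76/10) + 2.7·10^(96/10) = 1.080e+10.
L_eq = 10·log₁₀(1.080e+10/8.3) = 91.14 dB(A).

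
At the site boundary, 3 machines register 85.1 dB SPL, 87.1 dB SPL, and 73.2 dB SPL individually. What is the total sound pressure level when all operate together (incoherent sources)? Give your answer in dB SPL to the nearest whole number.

89 dB SPL

For uncorrelated sources the intensities add, so convert each level to linear form, sum, and take 10·log₁₀ of the total.
Σ 10^(L/10) = 10^(85.1/10) + 10^(87.1/10) + 10^(73.2/10) = 8.573e+08.
L_total = 10·log₁₀(8.573e+08) = 89.33 dB SPL.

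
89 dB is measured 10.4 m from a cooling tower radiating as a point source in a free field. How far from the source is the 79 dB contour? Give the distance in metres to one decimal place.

The 10.0 dB drop corresponds to a distance ratio of 10^(10.0/20) for a point source.
r₂ = 10.4·10^((89−79)/20) = 10.4·10^(10.0/20) = 32.89 m.

32.9 m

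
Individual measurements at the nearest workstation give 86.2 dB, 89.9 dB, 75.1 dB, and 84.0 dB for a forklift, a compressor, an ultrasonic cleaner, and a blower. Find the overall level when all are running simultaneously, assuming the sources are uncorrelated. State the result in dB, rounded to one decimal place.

For uncorrelated sources the intensities add, so convert each level to linear form, sum, and take 10·log₁₀ of the total.
Σ 10^(L/10) = 10^(86.2/10) + 10^(89.9/10) + 10^(75.1/10) + 10^(84.0/10) = 1.678e+09.
L_total = 10·log₁₀(1.678e+09) = 92.25 dB.

92.2 dB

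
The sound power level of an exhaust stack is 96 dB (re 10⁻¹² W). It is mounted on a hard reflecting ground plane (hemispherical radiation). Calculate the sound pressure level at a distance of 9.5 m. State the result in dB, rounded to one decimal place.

L_p = L_w − 10·log₁₀(2π·r²) with r = 9.5 m.
2π·r² = 567.1 m², 10·log₁₀ of that is 27.536 dB.
L_p = 96 − 27.536 = 68.46 dB.

68.5 dB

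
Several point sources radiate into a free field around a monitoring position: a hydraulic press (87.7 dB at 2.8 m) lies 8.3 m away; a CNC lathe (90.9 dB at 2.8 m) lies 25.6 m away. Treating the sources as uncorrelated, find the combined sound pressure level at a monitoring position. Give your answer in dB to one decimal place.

First find each source's level at the receiver (point-source: −20·log₁₀(r/r_ref)), then combine on an intensity basis.
hydraulic press: 87.7 − 20·log₁₀(8.3/2.8) = 87.7 − 9.44 = 78.26 dB.
CNC lathe: 90.9 − 20·log₁₀(25.6/2.8) = 90.9 − 19.22 = 71.68 dB.
Σ 10^(L/10) = 8.173e+07 → L_total = 10·log₁₀(8.173e+07) = 79.12 dB.

79.1 dB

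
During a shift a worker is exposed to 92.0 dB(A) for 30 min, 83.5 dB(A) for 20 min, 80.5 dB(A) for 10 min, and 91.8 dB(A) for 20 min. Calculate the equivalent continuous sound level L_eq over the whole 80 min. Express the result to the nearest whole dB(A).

90 dB(A)

Weight each interval's intensity by its duration and average over T = 80 min:
Σ tᵢ·10^(Lᵢ/10) = 30·10^(92.0/10) + 20·10^(83.5/10) + 10·10^(80.5/10) + 20·10^(91.8/10) = 8.342e+10.
L_eq = 10·log₁₀(8.342e+10/80) = 90.18 dB(A).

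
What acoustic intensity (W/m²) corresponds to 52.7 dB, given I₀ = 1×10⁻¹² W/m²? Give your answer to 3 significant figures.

L = 10·log₁₀(I/I₀) ⇒ I = I₀·10^(L/10) = 10⁻¹² × 10^5.27.

1.86e-07 W/m²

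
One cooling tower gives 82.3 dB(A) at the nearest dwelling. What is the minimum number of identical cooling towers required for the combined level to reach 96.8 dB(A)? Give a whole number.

The shortfall is 96.8 − 82.3 = 14.5 dB, and N units add 10·log₁₀ N, so need 10·log₁₀ N ≥ 14.5.
N ≥ 10^(14.5/10) = 28.184, so N = 29.

29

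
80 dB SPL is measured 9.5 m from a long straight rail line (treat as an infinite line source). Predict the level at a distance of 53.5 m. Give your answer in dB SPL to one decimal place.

For a line source, L₂ = L₁ − 10·log₁₀(r₂/r₁).
L₂ = 80 − 10·log₁₀(53.5/9.5) = 80 − 7.506 = 72.49 dB SPL.

72.5 dB SPL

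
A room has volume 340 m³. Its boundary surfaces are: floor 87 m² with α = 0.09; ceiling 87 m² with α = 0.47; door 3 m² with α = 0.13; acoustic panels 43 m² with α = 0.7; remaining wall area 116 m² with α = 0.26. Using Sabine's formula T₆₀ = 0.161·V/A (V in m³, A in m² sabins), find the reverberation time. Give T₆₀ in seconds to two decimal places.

0.50 s

A = Σ Sᵢαᵢ = 87·0.09 + 87·0.47 + 3·0.13 + 43·0.7 + 116·0.26 = 109.37 m².
T₆₀ = 0.161·V/A = 0.161·340/109.37 = 0.501 s.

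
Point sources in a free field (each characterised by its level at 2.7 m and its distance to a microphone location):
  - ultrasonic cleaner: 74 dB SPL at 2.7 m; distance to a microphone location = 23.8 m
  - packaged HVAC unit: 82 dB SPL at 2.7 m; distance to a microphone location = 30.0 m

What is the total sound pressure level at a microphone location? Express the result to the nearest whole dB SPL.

Apply inverse-square spreading to bring every level to the receiver, then sum 10^(L/10).
ultrasonic cleaner: 74 − 20·log₁₀(23.8/2.7) = 74 − 18.90 = 55.10 dB SPL.
packaged HVAC unit: 82 − 20·log₁₀(30.0/2.7) = 82 − 20.92 = 61.08 dB SPL.
Σ 10^(L/10) = 1.607e+06 → L_total = 10·log₁₀(1.607e+06) = 62.06 dB SPL.

62 dB SPL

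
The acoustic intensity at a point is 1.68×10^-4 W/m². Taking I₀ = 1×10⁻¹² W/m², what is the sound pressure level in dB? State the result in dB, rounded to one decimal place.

82.3 dB

I/I₀ = 1.68×10^-4/10⁻¹² = 1.68×10^8, and L = 10·log₁₀(I/I₀).
L = 10·(0.2253 + 8) = 82.25 dB.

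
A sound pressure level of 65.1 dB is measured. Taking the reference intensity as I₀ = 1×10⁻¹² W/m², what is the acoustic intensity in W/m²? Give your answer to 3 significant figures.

L = 10·log₁₀(I/I₀) ⇒ I = I₀·10^(L/10) = 10⁻¹² × 10^6.51.

3.24e-06 W/m²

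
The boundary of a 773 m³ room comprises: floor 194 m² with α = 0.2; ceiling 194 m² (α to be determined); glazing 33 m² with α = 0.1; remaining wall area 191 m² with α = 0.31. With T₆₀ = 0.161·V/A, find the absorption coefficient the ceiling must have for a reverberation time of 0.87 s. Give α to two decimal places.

0.22

From T₆₀ = 0.161·V/A, the target T₆₀ = 0.87 s needs A = 0.161·773/0.87 = 143.05 m².
Absorption from the other surfaces = 194·0.2 + 33·0.1 + 191·0.31 = 101.31 m², so the ceiling must supply 41.74 m² over 194 m².
α = 41.74/194 = 0.215.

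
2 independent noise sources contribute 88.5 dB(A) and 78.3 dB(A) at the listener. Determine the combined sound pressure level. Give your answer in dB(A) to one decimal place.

88.9 dB(A)

For uncorrelated sources the intensities add, so convert each level to linear form, sum, and take 10·log₁₀ of the total.
Σ 10^(L/10) = 10^(88.5/10) + 10^(78.3/10) = 7.756e+08.
L_total = 10·log₁₀(7.756e+08) = 88.90 dB(A).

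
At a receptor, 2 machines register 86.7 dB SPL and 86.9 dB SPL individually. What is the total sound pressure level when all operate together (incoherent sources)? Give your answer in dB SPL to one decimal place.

Incoherent sources combine by intensity addition: L_total = 10·log₁₀(Σ 10^(L_i/10)).
Σ 10^(L/10) = 10^(86.7/10) + 10^(86.9/10) = 9.575e+08.
L_total = 10·log₁₀(9.575e+08) = 89.81 dB SPL.

89.8 dB SPL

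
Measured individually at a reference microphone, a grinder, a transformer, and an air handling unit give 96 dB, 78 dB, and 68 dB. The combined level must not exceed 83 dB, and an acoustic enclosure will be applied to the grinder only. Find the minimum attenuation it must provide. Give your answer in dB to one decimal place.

14.9 dB

The untreated sources together contribute 10^(78/10) + 10^(68/10) = 6.941e+07, i.e. 78.41 dB.
To meet 83 dB overall, the treated grinder may contribute at most 10^(83/10) − 6.941e+07 = 1.301e+08, i.e. 81.14 dB.
Required insertion loss = 96 − 81.14 = 14.86 dB.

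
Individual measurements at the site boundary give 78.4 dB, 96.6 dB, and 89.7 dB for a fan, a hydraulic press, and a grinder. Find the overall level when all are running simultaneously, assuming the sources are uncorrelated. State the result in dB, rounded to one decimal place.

Incoherent sources combine by intensity addition: L_total = 10·log₁₀(Σ 10^(L_i/10)).
Σ 10^(L/10) = 10^(78.4/10) + 10^(96.6/10) + 10^(89.7/10) = 5.573e+09.
L_total = 10·log₁₀(5.573e+09) = 97.46 dB.

97.5 dB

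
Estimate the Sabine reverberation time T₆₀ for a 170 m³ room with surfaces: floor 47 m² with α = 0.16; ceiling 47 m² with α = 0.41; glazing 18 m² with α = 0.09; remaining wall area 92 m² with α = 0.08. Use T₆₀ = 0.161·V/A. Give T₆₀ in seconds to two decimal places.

0.77 s

Total absorption A = 47·0.16 + 47·0.41 + 18·0.09 + 92·0.08 = 35.77 m² sabins.
T₆₀ = 0.161·V/A = 0.161·170/35.77 = 0.765 s.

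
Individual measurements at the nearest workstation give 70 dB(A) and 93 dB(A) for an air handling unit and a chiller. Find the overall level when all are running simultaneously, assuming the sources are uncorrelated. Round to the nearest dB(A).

93 dB(A)

For uncorrelated sources the intensities add, so convert each level to linear form, sum, and take 10·log₁₀ of the total.
Σ 10^(L/10) = 10^(70/10) + 10^(93/10) = 2.005e+09.
L_total = 10·log₁₀(2.005e+09) = 93.02 dB(A).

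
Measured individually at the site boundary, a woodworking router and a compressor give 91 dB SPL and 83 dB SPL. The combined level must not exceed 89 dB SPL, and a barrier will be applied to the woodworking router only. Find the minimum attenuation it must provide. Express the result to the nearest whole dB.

3 dB

The untreated sources together contribute 10^(83/10) = 1.995e+08, i.e. 83.00 dB SPL.
To meet 89 dB SPL overall, the treated woodworking router may contribute at most 10^(89/10) − 1.995e+08 = 5.948e+08, i.e. 87.74 dB SPL.
So the woodworking router must be reduced from 91 to 87.74 dB SPL: IL = 3.26 dB.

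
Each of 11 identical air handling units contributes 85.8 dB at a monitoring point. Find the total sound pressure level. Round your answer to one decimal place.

96.2 dB

N identical incoherent sources raise the level by 10·log₁₀ N.
L_total = 85.8 + 10·log₁₀(11) = 85.8 + 10.414 = 96.21 dB.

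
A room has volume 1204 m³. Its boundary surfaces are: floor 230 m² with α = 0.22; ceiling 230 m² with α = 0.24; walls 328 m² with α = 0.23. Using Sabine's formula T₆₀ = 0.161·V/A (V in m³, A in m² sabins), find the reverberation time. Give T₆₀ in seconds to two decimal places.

1.07 s

Summing Sᵢαᵢ: 230·0.22 + 230·0.24 + 328·0.23 = 181.24 m².
T₆₀ = 0.161·V/A = 0.161·1204/181.24 = 1.070 s.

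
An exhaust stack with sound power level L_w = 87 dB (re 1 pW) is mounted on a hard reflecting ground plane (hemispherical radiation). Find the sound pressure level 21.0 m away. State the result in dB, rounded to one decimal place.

Free-field hemispherical radiation: L_p = L_w − 10·log₁₀(2π·r²), r = 21.0 m.
2π·r² = 2771 m², 10·log₁₀ of that is 34.426 dB.
L_p = 87 − 34.426 = 52.57 dB.

52.6 dB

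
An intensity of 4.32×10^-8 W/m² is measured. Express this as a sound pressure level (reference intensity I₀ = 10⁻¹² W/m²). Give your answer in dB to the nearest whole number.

L = 10·log₁₀(I/I₀) = 10·log₁₀(4.32×10^-8/10⁻¹²) = 10·log₁₀(4.32×10^4).
L = 10·(0.6355 + 4) = 46.35 dB.

46 dB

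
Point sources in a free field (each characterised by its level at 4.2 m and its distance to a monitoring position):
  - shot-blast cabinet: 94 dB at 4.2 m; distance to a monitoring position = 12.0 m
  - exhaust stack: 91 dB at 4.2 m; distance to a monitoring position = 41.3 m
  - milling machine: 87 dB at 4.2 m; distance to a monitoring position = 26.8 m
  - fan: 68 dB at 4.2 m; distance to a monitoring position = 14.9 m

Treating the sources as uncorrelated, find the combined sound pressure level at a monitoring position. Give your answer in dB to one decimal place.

85.2 dB

First find each source's level at the receiver (point-source: −20·log₁₀(r/r_ref)), then combine on an intensity basis.
shot-blast cabinet: 94 − 20·log₁₀(12.0/4.2) = 94 − 9.12 = 84.88 dB.
exhaust stack: 91 − 20·log₁₀(41.3/4.2) = 91 − 19.85 = 71.15 dB.
milling machine: 87 − 20·log₁₀(26.8/4.2) = 87 − 16.10 = 70.90 dB.
fan: 68 − 20·log₁₀(14.9/4.2) = 68 − 11.00 = 57.00 dB.
Σ 10^(L/10) = 3.335e+08 → L_total = 10·log₁₀(3.335e+08) = 85.23 dB.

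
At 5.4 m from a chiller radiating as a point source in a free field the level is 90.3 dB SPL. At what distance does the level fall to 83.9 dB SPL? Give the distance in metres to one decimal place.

11.3 m

The 6.4 dB drop corresponds to a distance ratio of 10^(6.4/20) for a point source.
r₂ = 5.4·10^((90.3−83.9)/20) = 5.4·10^(6.4/20) = 11.28 m.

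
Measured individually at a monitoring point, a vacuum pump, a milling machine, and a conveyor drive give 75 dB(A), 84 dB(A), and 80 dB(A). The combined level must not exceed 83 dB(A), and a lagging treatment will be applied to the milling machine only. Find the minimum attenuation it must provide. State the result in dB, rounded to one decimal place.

5.7 dB

Everything except the milling machine sums to 10^(75/10) + 10^(80/10) = 1.316e+08 in linear terms, 81.19 dB(A).
The limit corresponds to 10^(83/10) = 1.995e+08; subtracting the fixed part leaves 6.790e+07 for the milling machine, i.e. 78.32 dB(A).
Required insertion loss = 84 − 78.32 = 5.68 dB.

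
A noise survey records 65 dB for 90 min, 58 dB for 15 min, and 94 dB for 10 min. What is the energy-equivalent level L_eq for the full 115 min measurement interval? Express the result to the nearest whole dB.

83 dB

The energy average is taken in the linear domain: L_eq = 10·log₁₀[(Σ tᵢ·10^(Lᵢ/10))/T], T = 115 min.
Σ tᵢ·10^(Lᵢ/10) = 90·10^(65/10) + 15·10^(58/10) + 10·10^(94/10) = 2.541e+10.
L_eq = 10·log₁₀(2.541e+10/115) = 83.44 dB.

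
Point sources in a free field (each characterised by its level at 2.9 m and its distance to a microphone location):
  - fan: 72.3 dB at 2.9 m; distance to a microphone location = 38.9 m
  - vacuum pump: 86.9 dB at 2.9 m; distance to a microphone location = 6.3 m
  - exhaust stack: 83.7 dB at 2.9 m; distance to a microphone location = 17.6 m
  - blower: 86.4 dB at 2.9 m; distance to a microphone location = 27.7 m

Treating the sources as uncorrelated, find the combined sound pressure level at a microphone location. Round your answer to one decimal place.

80.6 dB

Apply inverse-square spreading to bring every level to the receiver, then sum 10^(L/10).
fan: 72.3 − 20·log₁₀(38.9/2.9) = 72.3 − 22.55 = 49.75 dB.
vacuum pump: 86.9 − 20·log₁₀(6.3/2.9) = 86.9 − 6.74 = 80.16 dB.
exhaust stack: 83.7 − 20·log₁₀(17.6/2.9) = 83.7 − 15.66 = 68.04 dB.
blower: 86.4 − 20·log₁₀(27.7/2.9) = 86.4 − 19.60 = 66.80 dB.
Σ 10^(L/10) = 1.150e+08 → L_total = 10·log₁₀(1.150e+08) = 80.61 dB.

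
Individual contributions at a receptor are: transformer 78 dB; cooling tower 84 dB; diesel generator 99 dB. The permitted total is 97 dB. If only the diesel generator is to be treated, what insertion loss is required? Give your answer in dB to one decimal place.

Everything except the diesel generator sums to 10^(78/10) + 10^(84/10) = 3.143e+08 in linear terms, 84.97 dB.
To meet 97 dB overall, the treated diesel generator may contribute at most 10^(97/10) − 3.143e+08 = 4.698e+09, i.e. 96.72 dB.
So the diesel generator must be reduced from 99 to 96.72 dB: IL = 2.28 dB.

2.3 dB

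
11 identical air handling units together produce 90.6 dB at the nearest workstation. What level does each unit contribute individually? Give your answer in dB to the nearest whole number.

80 dB

For N identical incoherent sources L_total = L₁ + 10·log₁₀ N, so L₁ = 90.6 − 10·log₁₀(11) = 90.6 − 10.414.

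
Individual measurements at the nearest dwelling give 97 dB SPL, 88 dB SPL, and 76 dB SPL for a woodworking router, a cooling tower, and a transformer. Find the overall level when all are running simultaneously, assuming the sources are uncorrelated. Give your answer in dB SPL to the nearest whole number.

For uncorrelated sources the intensities add, so convert each level to linear form, sum, and take 10·log₁₀ of the total.
Σ 10^(L/10) = 10^(97/10) + 10^(88/10) + 10^(76/10) = 5.683e+09.
L_total = 10·log₁₀(5.683e+09) = 97.55 dB SPL.

98 dB SPL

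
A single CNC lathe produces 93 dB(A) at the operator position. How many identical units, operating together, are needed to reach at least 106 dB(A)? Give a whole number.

20

Need L₁ + 10·log₁₀ N ≥ 106, i.e. log₁₀ N ≥ 1.30.
N ≥ 10^(13.0/10) = 19.953, so N = 20.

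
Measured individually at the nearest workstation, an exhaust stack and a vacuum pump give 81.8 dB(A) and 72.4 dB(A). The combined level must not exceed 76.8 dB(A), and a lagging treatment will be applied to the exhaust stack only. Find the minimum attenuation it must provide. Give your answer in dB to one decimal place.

7.0 dB

The untreated sources together contribute 10^(72.4/10) = 1.738e+07, i.e. 72.40 dB(A).
To meet 76.8 dB(A) overall, the treated exhaust stack may contribute at most 10^(76.8/10) − 1.738e+07 = 3.049e+07, i.e. 74.84 dB(A).
Required insertion loss = 81.8 − 74.84 = 6.96 dB.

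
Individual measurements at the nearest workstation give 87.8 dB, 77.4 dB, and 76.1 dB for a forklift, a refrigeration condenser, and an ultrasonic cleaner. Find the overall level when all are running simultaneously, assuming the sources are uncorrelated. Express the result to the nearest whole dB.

Incoherent sources combine by intensity addition: L_total = 10·log₁₀(Σ 10^(L_i/10)).
Σ 10^(L/10) = 10^(87.8/10) + 10^(77.4/10) + 10^(76.1/10) = 6.983e+08.
L_total = 10·log₁₀(6.983e+08) = 88.44 dB.

88 dB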